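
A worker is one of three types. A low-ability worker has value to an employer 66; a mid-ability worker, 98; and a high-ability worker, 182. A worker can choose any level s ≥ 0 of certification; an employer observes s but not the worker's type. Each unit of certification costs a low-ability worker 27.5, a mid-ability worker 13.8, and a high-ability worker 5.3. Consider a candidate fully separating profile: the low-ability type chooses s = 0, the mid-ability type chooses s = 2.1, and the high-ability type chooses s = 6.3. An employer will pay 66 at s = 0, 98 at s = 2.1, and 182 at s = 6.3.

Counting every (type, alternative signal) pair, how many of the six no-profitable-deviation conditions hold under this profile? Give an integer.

Mid-ability (own payoff 98 − 13.8×2.1 = 69.02): to s=0 gives 66 → no gain ✓; to s=6.3 gives 182 − 13.8×6.3 = 95.06 → profitable ✗.
Low-ability (own payoff 66): to s=2.1 gives 98 − 27.5×2.1 = 40.25 → no gain ✓; to s=6.3 gives 182 − 27.5×6.3 = 8.75 → no gain ✓.
High-ability (own payoff 182 − 5.3×6.3 = 148.61): to s=0 gives 66 → no gain ✓; to s=2.1 gives 98 − 5.3×2.1 = 86.87 → no gain ✓.
5 of the 6 constraints hold; not an equilibrium.

5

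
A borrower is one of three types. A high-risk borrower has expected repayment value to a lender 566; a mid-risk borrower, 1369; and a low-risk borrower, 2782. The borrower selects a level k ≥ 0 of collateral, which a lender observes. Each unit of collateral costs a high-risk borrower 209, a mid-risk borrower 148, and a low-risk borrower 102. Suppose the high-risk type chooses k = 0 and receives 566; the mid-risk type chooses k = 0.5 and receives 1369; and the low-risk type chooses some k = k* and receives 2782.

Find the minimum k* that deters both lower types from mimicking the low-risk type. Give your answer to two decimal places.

High-risk type (on-path payoff 566) won't mimic when 566 ≥ 2782 − 209·k*, i.e. k* ≥ 10.60.
Mid-risk type (on-path payoff 1369 − 148×0.5 = 1295) won't mimic when 1295 ≥ 2782 − 148·k*, i.e. k* ≥ 10.05.
Both must hold, so k* = max(10.60, 10.05) = 10.60. The high-risk type's constraint binds.

10.60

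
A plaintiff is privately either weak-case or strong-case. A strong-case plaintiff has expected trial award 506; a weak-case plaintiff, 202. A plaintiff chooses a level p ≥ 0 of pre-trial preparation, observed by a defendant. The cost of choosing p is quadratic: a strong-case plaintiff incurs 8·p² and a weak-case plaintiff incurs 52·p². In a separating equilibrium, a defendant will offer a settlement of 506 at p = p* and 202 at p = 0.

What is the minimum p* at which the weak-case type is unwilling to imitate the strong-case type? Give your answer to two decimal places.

2.42

The weak-case type at p = 0 receives 202; imitating at p* yields 506 − 52·p*².
Indifference: 202 = 506 − 52·p*², so p*² = (506 − 202) / 52 ≈ 5.8462.
p* = √5.8462 ≈ 2.42.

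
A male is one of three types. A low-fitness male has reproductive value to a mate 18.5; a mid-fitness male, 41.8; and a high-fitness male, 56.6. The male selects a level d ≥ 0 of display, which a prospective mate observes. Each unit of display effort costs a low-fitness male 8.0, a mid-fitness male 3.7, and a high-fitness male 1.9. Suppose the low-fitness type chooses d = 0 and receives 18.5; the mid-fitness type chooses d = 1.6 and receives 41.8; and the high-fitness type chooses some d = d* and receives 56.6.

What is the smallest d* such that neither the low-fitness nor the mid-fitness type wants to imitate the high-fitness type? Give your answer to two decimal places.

5.60

Mid-fitness type (on-path payoff 41.8 − 3.7×1.6 = 35.88) won't mimic when 35.88 ≥ 56.6 − 3.7·d*, i.e. d* ≥ 5.60.
Low-fitness type (on-path payoff 18.5) won't mimic when 18.5 ≥ 56.6 − 8.0·d*, i.e. d* ≥ 4.76.
Both must hold, so d* = max(4.76, 5.60) = 5.60. The mid-fitness type's constraint binds.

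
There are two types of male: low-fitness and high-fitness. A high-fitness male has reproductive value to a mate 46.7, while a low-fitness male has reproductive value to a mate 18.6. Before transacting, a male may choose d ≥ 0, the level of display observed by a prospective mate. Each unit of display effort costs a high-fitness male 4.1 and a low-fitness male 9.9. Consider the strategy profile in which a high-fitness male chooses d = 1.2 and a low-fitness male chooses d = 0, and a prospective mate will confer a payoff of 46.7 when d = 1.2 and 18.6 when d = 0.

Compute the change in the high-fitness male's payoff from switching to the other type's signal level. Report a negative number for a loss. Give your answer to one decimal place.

-23.2

Playing d = 1.2 the high-fitness male receives 46.7 − 4.1 × 1.2 = 41.78.
Deviating to d = 0 yields 18.6 instead.
Gain from deviating: 18.6 − 41.78 = -23.18, i.e. -23.2 to one decimal place.
The gain is negative, so the high-fitness type's incentive-compatibility constraint is satisfied.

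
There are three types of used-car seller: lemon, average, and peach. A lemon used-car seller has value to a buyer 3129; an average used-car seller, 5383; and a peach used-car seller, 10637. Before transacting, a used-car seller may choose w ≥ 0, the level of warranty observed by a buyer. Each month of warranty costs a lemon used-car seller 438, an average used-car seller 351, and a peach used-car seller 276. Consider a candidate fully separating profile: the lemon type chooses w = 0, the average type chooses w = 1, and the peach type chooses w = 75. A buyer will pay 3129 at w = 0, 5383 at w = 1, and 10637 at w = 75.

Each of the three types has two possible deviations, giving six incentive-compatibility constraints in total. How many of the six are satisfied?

3

Peach (own payoff 10637 − 276×75 = -10063): to w=0 gives 3129 → profitable ✗; to w=1 gives 5383 − 276×1 = 5107 → profitable ✗.
Average (own payoff 5383 − 351×1 = 5032): to w=0 gives 3129 → no gain ✓; to w=75 gives 10637 − 351×75 = -15688 → no gain ✓.
Lemon (own payoff 3129): to w=1 gives 5383 − 438×1 = 4945 → profitable ✗; to w=75 gives 10637 − 438×75 = -22213 → no gain ✓.
3 of the 6 constraints hold; not an equilibrium.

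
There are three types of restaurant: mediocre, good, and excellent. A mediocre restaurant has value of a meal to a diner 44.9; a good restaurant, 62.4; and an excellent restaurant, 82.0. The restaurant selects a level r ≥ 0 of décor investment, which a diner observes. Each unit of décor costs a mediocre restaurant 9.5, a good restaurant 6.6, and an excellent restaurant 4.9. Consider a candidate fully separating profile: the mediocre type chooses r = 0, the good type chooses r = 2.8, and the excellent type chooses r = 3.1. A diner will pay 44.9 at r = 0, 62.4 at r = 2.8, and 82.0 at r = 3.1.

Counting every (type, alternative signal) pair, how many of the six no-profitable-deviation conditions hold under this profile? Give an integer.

3

Good (own payoff 62.4 − 6.6×2.8 = 43.92): to r=0 gives 44.9 → profitable ✗; to r=3.1 gives 82.0 − 6.6×3.1 = 61.54 → profitable ✗.
Excellent (own payoff 82.0 − 4.9×3.1 = 66.81): to r=0 gives 44.9 → no gain ✓; to r=2.8 gives 62.4 − 4.9×2.8 = 48.68 → no gain ✓.
Mediocre (own payoff 44.9): to r=2.8 gives 62.4 − 9.5×2.8 = 35.8 → no gain ✓; to r=3.1 gives 82.0 − 9.5×3.1 = 52.55 → profitable ✗.
3 of the 6 constraints hold; not an equilibrium.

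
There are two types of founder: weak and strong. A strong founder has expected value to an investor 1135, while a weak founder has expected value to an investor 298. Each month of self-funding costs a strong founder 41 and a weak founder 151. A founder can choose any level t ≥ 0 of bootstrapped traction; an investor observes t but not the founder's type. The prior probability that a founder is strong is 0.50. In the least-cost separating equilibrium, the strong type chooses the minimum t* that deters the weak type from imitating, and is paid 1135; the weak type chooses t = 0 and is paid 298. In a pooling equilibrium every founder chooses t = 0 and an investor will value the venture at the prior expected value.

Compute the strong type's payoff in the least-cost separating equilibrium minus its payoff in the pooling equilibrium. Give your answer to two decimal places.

Least-cost separating signal: t* solves 298 = 1135 − 151·t*, so t* = (1135 − 298)/151 ≈ 5.5430.
Strong type's separating payoff: 1135 − 41 × t* = 1135 − 41 × (1135 − 298)/151 = 1135 − 34317/151 ≈ 907.7351.
Pooling payoff: 0.50 × 1135 + 0.50 × 298 = 716.5.
Difference: 907.7351 − 716.5 = 191.2351, i.e. 191.24 to two decimal places.
The strong type prefers to separate.

191.24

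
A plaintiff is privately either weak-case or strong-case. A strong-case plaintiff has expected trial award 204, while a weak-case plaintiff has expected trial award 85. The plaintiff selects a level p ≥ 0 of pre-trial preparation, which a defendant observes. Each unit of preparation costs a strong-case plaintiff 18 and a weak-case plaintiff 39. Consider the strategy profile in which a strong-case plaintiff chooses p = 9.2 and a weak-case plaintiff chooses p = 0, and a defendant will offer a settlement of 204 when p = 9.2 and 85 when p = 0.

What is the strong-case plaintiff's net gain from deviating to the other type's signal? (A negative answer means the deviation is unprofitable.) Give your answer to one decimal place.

Playing p = 9.2 the strong-case plaintiff receives 204 − 18 × 9.2 = 38.4.
Deviating to p = 0 yields 85 instead.
Gain from deviating: 85 − 38.4 = 46.6.
The gain is positive, so the strong-case type's incentive-compatibility constraint is violated — this profile is not a separating equilibrium.

46.6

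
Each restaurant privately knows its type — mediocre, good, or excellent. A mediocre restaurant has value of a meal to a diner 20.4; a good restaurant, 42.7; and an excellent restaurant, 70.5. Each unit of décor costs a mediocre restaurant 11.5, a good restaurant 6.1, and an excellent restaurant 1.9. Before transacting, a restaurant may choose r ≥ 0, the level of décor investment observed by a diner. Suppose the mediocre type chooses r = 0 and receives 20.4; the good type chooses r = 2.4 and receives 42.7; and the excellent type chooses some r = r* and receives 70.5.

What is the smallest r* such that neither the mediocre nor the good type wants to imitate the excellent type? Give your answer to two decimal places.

Good type (on-path payoff 42.7 − 6.1×2.4 = 28.06) won't mimic when 28.06 ≥ 70.5 − 6.1·r*, i.e. r* ≥ 6.96.
Mediocre type (on-path payoff 20.4) won't mimic when 20.4 ≥ 70.5 − 11.5·r*, i.e. r* ≥ 4.36.
Both must hold, so r* = max(4.36, 6.96) = 6.96. The good type's constraint binds.

6.96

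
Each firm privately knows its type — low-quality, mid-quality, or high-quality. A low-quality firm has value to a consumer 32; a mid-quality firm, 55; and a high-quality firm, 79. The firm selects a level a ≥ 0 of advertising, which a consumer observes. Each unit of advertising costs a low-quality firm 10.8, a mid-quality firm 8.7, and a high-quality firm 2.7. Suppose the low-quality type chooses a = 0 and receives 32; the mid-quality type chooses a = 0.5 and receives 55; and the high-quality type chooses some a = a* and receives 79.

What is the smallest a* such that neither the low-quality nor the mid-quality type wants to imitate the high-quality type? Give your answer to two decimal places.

Low-quality type (on-path payoff 32) won't mimic when 32 ≥ 79 − 10.8·a*, i.e. a* ≥ 4.35.
Mid-quality type (on-path payoff 55 − 8.7×0.5 = 50.65) won't mimic when 50.65 ≥ 79 − 8.7·a*, i.e. a* ≥ 3.26.
Both must hold, so a* = max(4.35, 3.26) = 4.35. The low-quality type's constraint binds.

4.35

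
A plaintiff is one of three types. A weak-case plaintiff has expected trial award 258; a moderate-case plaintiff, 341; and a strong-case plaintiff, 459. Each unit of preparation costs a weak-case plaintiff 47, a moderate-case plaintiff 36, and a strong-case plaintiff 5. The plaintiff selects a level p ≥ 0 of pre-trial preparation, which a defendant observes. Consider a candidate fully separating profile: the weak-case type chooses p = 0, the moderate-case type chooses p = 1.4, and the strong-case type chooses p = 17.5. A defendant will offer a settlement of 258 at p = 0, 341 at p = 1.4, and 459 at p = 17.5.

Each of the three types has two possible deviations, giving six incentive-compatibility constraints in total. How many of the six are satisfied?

Weak-case (own payoff 258): to p=1.4 gives 341 − 47×1.4 = 275.2 → profitable ✗; to p=17.5 gives 459 − 47×17.5 = -363.5 → no gain ✓.
Strong-case (own payoff 459 − 5×17.5 = 371.5): to p=0 gives 258 → no gain ✓; to p=1.4 gives 341 − 5×1.4 = 334 → no gain ✓.
Moderate-case (own payoff 341 − 36×1.4 = 290.6): to p=0 gives 258 → no gain ✓; to p=17.5 gives 459 − 36×17.5 = -171 → no gain ✓.
5 of the 6 constraints hold; not an equilibrium.

5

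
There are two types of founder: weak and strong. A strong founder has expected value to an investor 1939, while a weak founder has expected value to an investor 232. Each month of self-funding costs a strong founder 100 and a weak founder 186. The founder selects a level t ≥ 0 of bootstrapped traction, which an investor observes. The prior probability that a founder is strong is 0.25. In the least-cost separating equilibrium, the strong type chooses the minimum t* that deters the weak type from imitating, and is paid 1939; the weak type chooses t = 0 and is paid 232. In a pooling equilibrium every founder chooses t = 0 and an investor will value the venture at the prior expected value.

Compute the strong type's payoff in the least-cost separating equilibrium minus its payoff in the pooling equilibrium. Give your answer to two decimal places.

Least-cost separating signal: t* solves 232 = 1939 − 186·t*, so t* = (1939 − 232)/186 ≈ 9.1774.
Strong type's separating payoff: 1939 − 100 × t* = 1939 − 100 × (1939 − 232)/186 = 1939 − 170700/186 ≈ 1021.2581.
Pooling payoff: 0.25 × 1939 + 0.75 × 232 = 658.75.
Difference: 1021.2581 − 658.75 = 362.5081, i.e. 362.51 to two decimal places.
The strong type prefers to separate.

362.51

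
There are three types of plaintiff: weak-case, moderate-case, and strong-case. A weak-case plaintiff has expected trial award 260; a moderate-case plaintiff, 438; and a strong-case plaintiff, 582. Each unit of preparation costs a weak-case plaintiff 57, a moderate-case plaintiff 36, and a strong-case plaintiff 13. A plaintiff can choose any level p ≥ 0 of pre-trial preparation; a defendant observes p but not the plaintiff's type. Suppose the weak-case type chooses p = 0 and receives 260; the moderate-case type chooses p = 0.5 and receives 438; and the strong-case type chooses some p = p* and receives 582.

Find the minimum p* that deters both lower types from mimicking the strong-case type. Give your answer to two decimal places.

5.65

Weak-case type (on-path payoff 260) won't mimic when 260 ≥ 582 − 57·p*, i.e. p* ≥ 5.65.
Moderate-case type (on-path payoff 438 − 36×0.5 = 420) won't mimic when 420 ≥ 582 − 36·p*, i.e. p* ≥ 4.50.
Both must hold, so p* = max(5.65, 4.50) = 5.65. The weak-case type's constraint binds.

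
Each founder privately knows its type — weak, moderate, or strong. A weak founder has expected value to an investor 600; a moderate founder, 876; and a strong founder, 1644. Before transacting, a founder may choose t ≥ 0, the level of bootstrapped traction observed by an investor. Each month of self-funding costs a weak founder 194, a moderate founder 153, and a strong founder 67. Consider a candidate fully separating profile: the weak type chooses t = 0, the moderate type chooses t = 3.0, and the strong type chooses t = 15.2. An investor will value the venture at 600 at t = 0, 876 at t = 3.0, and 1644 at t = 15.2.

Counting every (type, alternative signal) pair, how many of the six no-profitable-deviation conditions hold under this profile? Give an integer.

Moderate (own payoff 876 − 153×3.0 = 417): to t=0 gives 600 → profitable ✗; to t=15.2 gives 1644 − 153×15.2 = -681.6 → no gain ✓.
Strong (own payoff 1644 − 67×15.2 = 625.6): to t=0 gives 600 → no gain ✓; to t=3.0 gives 876 − 67×3.0 = 675 → profitable ✗.
Weak (own payoff 600): to t=3.0 gives 876 − 194×3.0 = 294 → no gain ✓; to t=15.2 gives 1644 − 194×15.2 = -1304.8 → no gain ✓.
4 of the 6 constraints hold; not an equilibrium.

4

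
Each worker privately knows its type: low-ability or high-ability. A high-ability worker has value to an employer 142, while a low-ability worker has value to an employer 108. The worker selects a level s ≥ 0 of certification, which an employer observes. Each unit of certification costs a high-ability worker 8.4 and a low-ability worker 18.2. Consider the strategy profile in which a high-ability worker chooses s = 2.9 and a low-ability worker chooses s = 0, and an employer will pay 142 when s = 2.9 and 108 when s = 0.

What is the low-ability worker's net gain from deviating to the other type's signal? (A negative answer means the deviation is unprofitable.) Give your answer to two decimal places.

-18.78

Playing s = 0 the low-ability worker receives 108.
Deviating to s = 2.9 brings payment 142 at cost 18.2 × 2.9 = 52.78, netting 89.22.
Gain from deviating: 89.22 − 108 = -18.78.
The gain is negative, so the low-ability type's incentive-compatibility constraint is satisfied.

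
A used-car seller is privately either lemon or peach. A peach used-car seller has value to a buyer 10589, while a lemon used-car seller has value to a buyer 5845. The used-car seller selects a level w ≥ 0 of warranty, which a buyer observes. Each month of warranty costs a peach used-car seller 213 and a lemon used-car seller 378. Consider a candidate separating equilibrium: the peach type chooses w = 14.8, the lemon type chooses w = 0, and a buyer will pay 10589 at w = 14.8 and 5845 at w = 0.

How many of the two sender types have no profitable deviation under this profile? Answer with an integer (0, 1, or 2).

2

Peach type: signal → 10589 − 213 × 14.8 = 7436.6; deviate to 0 → 5845. IC holds (7436.6 ≥ 5845).
Lemon type: stay at 0 → 5845; mimic → 10589 − 378 × 14.8 = 4994.6. IC holds (5845 ≥ 4994.6).
2 of 2 constraints hold, so this is a separating equilibrium.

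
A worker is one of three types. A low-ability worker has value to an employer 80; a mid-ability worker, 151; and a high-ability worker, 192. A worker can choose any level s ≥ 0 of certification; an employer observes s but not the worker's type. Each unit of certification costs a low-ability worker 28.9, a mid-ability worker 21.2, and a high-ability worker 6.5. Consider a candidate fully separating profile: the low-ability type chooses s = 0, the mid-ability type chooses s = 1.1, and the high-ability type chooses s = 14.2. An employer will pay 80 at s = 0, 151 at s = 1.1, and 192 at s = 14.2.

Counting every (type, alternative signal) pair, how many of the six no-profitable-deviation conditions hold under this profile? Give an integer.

Low-ability (own payoff 80): to s=1.1 gives 151 − 28.9×1.1 = 119.21 → profitable ✗; to s=14.2 gives 192 − 28.9×14.2 = -218.38 → no gain ✓.
High-ability (own payoff 192 − 6.5×14.2 = 99.7): to s=0 gives 80 → no gain ✓; to s=1.1 gives 151 − 6.5×1.1 = 143.85 → profitable ✗.
Mid-ability (own payoff 151 − 21.2×1.1 = 127.68): to s=0 gives 80 → no gain ✓; to s=14.2 gives 192 − 21.2×14.2 = -109.04 → no gain ✓.
4 of the 6 constraints hold; not an equilibrium.

4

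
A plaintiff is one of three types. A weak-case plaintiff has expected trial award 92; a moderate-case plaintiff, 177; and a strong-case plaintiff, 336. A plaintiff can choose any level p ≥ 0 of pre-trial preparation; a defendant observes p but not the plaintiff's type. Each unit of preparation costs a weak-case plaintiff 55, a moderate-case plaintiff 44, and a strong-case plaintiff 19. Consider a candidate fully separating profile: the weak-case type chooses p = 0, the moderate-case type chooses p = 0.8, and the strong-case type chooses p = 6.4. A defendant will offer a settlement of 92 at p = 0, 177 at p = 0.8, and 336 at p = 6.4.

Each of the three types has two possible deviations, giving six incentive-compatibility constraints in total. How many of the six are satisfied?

5

Weak-case (own payoff 92): to p=0.8 gives 177 − 55×0.8 = 133 → profitable ✗; to p=6.4 gives 336 − 55×6.4 = -16 → no gain ✓.
Strong-case (own payoff 336 − 19×6.4 = 214.4): to p=0 gives 92 → no gain ✓; to p=0.8 gives 177 − 19×0.8 = 161.8 → no gain ✓.
Moderate-case (own payoff 177 − 44×0.8 = 141.8): to p=0 gives 92 → no gain ✓; to p=6.4 gives 336 − 44×6.4 = 54.4 → no gain ✓.
5 of the 6 constraints hold; not an equilibrium.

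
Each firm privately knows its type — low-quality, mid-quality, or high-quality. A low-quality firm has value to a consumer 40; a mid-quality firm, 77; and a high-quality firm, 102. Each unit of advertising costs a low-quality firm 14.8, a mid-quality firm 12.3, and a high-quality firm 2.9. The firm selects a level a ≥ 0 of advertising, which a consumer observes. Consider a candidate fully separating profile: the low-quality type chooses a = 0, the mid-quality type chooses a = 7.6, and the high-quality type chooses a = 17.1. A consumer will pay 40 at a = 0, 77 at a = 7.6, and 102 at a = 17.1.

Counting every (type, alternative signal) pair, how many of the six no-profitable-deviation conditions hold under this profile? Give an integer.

4

Mid-quality (own payoff 77 − 12.3×7.6 = -16.48): to a=0 gives 40 → profitable ✗; to a=17.1 gives 102 − 12.3×17.1 = -108.33 → no gain ✓.
Low-quality (own payoff 40): to a=7.6 gives 77 − 14.8×7.6 = -35.48 → no gain ✓; to a=17.1 gives 102 − 14.8×17.1 = -151.08 → no gain ✓.
High-quality (own payoff 102 − 2.9×17.1 = 52.41): to a=0 gives 40 → no gain ✓; to a=7.6 gives 77 − 2.9×7.6 = 54.96 → profitable ✗.
4 of the 6 constraints hold; not an equilibrium.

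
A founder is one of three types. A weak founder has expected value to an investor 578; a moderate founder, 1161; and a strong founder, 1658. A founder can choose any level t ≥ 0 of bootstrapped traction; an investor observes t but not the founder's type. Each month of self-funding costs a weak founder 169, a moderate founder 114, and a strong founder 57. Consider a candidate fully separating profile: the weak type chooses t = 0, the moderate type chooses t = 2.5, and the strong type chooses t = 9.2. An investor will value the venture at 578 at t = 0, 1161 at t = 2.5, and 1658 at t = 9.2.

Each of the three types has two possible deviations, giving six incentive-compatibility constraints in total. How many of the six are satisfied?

Moderate (own payoff 1161 − 114×2.5 = 876): to t=0 gives 578 → no gain ✓; to t=9.2 gives 1658 − 114×9.2 = 609.2 → no gain ✓.
Strong (own payoff 1658 − 57×9.2 = 1133.6): to t=0 gives 578 → no gain ✓; to t=2.5 gives 1161 − 57×2.5 = 1018.5 → no gain ✓.
Weak (own payoff 578): to t=2.5 gives 1161 − 169×2.5 = 738.5 → profitable ✗; to t=9.2 gives 1658 − 169×9.2 = 103.2 → no gain ✓.
5 of the 6 constraints hold; not an equilibrium.

5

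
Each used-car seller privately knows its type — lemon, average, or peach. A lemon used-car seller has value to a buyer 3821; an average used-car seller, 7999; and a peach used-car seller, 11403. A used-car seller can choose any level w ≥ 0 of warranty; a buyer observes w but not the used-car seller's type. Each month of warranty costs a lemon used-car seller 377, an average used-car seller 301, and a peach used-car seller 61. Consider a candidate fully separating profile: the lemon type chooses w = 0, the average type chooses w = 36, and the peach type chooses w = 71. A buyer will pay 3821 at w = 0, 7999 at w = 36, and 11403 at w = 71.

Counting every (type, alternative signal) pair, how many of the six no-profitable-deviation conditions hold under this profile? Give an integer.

Lemon (own payoff 3821): to w=36 gives 7999 − 377×36 = -5573 → no gain ✓; to w=71 gives 11403 − 377×71 = -15364 → no gain ✓.
Peach (own payoff 11403 − 61×71 = 7072): to w=0 gives 3821 → no gain ✓; to w=36 gives 7999 − 61×36 = 5803 → no gain ✓.
Average (own payoff 7999 − 301×36 = -2837): to w=0 gives 3821 → profitable ✗; to w=71 gives 11403 − 301×71 = -9968 → no gain ✓.
5 of the 6 constraints hold; not an equilibrium.

5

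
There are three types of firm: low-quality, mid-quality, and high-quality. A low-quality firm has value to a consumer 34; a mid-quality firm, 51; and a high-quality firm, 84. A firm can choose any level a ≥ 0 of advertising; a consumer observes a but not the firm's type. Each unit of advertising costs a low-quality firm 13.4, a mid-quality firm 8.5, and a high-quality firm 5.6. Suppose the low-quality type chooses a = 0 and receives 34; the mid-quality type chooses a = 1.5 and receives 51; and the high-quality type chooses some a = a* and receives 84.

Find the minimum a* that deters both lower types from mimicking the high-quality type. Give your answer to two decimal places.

Low-quality type (on-path payoff 34) won't mimic when 34 ≥ 84 − 13.4·a*, i.e. a* ≥ 3.73.
Mid-quality type (on-path payoff 51 − 8.5×1.5 = 38.25) won't mimic when 38.25 ≥ 84 − 8.5·a*, i.e. a* ≥ 5.38.
Both must hold, so a* = max(3.73, 5.38) = 5.38. The mid-quality type's constraint binds.

5.38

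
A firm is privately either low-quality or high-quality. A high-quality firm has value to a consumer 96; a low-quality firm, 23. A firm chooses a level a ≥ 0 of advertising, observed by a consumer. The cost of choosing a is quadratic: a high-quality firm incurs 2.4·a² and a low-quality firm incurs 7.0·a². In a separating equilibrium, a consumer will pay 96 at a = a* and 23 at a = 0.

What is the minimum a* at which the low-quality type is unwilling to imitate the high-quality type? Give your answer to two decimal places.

3.23

The low-quality type at a = 0 receives 23; imitating at a* yields 96 − 7.0·a*².
Indifference: 23 = 96 − 7.0·a*², so a*² = (96 − 23) / 7.0 ≈ 10.4286.
a* = √10.4286 ≈ 3.23.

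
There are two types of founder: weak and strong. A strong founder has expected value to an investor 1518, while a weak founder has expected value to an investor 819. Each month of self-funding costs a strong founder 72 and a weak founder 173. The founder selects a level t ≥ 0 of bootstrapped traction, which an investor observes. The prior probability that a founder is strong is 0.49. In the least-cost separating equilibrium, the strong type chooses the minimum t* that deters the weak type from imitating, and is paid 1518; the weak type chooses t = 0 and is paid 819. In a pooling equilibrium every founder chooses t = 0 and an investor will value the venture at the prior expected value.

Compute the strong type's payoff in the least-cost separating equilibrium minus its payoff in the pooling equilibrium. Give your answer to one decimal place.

Least-cost separating signal: t* solves 819 = 1518 − 173·t*, so t* = (1518 − 819)/173 ≈ 4.0405.
Strong type's separating payoff: 1518 − 72 × t* = 1518 − 72 × (1518 − 819)/173 = 1518 − 50328/173 ≈ 1227.087.
Pooling payoff: 0.49 × 1518 + 0.51 × 819 = 1161.51.
Difference: 1227.087 − 1161.51 = 65.577, i.e. 65.6 to one decimal place.
The strong type prefers to separate.

65.6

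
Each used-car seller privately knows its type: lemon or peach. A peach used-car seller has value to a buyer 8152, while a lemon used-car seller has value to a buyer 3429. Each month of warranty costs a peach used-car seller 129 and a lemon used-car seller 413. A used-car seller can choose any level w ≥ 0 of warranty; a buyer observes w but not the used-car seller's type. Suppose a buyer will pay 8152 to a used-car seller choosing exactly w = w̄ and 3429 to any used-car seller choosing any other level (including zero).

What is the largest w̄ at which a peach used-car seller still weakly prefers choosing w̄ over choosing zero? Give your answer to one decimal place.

36.6

Choosing w̄ yields the peach type 8152 − 129·w̄; choosing zero yields 3429.
The peach type is indifferent at 8152 − 129·w̄ = 3429, i.e. w̄ = (8152 − 3429) / 129 ≈ 36.6.
For any w̄ above 36.6 the peach type would rather pool at zero, so separation collapses.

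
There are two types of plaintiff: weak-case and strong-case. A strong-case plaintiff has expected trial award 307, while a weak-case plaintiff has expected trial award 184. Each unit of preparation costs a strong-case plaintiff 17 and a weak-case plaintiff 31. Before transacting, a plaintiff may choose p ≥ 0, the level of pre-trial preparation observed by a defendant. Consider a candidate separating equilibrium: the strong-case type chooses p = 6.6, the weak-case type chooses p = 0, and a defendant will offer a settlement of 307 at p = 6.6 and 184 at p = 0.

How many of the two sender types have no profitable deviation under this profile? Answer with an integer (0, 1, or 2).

2

Strong-case type: signal → 307 − 17 × 6.6 = 194.8; deviate to 0 → 184. IC holds (194.8 ≥ 184).
Weak-case type: stay at 0 → 184; mimic → 307 − 31 × 6.6 = 102.4. IC holds (184 ≥ 102.4).
2 of 2 constraints hold, so this is a separating equilibrium.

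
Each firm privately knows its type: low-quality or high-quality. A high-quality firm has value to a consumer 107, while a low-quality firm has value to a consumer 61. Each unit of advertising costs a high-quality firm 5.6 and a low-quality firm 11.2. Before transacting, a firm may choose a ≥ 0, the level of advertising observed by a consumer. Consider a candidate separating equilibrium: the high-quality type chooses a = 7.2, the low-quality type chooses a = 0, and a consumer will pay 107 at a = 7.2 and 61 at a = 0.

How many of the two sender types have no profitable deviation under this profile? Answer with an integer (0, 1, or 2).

High-quality type: signal → 107 − 5.6 × 7.2 = 66.68; deviate to 0 → 61. IC holds (66.68 ≥ 61).
Low-quality type: stay at 0 → 61; mimic → 107 − 11.2 × 7.2 = 26.36. IC holds (61 ≥ 26.36).
2 of 2 constraints hold, so this is a separating equilibrium.

2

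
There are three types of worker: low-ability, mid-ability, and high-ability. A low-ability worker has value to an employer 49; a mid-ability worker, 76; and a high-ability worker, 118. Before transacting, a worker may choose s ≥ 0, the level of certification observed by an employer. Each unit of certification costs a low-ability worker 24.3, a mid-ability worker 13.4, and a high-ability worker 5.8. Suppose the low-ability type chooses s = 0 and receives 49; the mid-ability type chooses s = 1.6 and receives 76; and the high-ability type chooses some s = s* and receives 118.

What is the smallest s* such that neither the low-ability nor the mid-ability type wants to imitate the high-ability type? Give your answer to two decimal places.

Mid-ability type (on-path payoff 76 − 13.4×1.6 = 54.56) won't mimic when 54.56 ≥ 118 − 13.4·s*, i.e. s* ≥ 4.73.
Low-ability type (on-path payoff 49) won't mimic when 49 ≥ 118 − 24.3·s*, i.e. s* ≥ 2.84.
Both must hold, so s* = max(2.84, 4.73) = 4.73. The mid-ability type's constraint binds.

4.73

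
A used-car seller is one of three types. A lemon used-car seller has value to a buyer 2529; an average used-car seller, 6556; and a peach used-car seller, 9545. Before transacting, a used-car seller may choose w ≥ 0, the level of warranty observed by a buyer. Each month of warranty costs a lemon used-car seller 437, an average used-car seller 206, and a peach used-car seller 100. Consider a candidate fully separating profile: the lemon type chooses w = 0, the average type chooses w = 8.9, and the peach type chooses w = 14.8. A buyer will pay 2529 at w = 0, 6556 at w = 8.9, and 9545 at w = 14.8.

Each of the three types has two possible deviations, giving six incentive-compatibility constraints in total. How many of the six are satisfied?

Peach (own payoff 9545 − 100×14.8 = 8065): to w=0 gives 2529 → no gain ✓; to w=8.9 gives 6556 − 100×8.9 = 5666 → no gain ✓.
Average (own payoff 6556 − 206×8.9 = 4722.6): to w=0 gives 2529 → no gain ✓; to w=14.8 gives 9545 − 206×14.8 = 6496.2 → profitable ✗.
Lemon (own payoff 2529): to w=8.9 gives 6556 − 437×8.9 = 2666.7 → profitable ✗; to w=14.8 gives 9545 − 437×14.8 = 3077.4 → profitable ✗.
3 of the 6 constraints hold; not an equilibrium.

3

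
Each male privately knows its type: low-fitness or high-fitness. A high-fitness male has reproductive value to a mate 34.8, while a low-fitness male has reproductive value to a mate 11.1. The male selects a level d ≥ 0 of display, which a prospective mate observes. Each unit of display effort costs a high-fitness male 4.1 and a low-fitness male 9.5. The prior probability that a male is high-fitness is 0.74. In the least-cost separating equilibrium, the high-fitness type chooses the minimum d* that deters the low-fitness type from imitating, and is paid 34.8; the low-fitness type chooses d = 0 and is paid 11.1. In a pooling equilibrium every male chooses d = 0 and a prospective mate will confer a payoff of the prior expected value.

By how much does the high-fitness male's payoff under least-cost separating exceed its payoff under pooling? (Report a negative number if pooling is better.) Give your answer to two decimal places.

-4.07

Least-cost separating signal: d* solves 11.1 = 34.8 − 9.5·d*, so d* = (34.8 − 11.1)/9.5 ≈ 2.4947.
High-fitness type's separating payoff: 34.8 − 4.1 × d* = 34.8 − 4.1 × (34.8 − 11.1)/9.5 = 34.8 − 97.17/9.5 ≈ 24.5716.
Pooling payoff: 0.74 × 34.8 + 0.26 × 11.1 = 28.638.
Difference: 24.5716 − 28.638 = -4.0664, i.e. -4.07 to two decimal places.
The high-fitness type would prefer the pooling outcome.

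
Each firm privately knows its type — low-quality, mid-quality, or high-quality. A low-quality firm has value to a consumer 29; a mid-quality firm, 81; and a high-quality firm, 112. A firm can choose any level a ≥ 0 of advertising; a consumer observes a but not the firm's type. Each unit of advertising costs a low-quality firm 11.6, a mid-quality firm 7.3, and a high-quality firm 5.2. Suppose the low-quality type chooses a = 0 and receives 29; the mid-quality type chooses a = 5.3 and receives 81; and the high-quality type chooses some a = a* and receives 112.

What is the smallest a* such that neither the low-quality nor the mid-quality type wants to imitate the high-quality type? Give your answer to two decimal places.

Low-quality type (on-path payoff 29) won't mimic when 29 ≥ 112 − 11.6·a*, i.e. a* ≥ 7.16.
Mid-quality type (on-path payoff 81 − 7.3×5.3 = 42.31) won't mimic when 42.31 ≥ 112 − 7.3·a*, i.e. a* ≥ 9.55.
Both must hold, so a* = max(7.16, 9.55) = 9.55. The mid-quality type's constraint binds.

9.55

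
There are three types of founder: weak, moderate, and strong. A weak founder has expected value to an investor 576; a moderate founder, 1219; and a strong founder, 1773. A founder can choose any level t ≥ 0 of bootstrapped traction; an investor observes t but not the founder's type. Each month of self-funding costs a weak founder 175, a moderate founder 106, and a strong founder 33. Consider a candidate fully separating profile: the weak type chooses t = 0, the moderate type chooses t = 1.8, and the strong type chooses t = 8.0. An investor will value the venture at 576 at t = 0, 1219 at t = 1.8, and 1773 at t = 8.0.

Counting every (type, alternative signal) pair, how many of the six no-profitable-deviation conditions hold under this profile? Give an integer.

Weak (own payoff 576): to t=1.8 gives 1219 − 175×1.8 = 904 → profitable ✗; to t=8.0 gives 1773 − 175×8.0 = 373 → no gain ✓.
Moderate (own payoff 1219 − 106×1.8 = 1028.2): to t=0 gives 576 → no gain ✓; to t=8.0 gives 1773 − 106×8.0 = 925 → no gain ✓.
Strong (own payoff 1773 − 33×8.0 = 1509): to t=0 gives 576 → no gain ✓; to t=1.8 gives 1219 − 33×1.8 = 1159.6 → no gain ✓.
5 of the 6 constraints hold; not an equilibrium.

5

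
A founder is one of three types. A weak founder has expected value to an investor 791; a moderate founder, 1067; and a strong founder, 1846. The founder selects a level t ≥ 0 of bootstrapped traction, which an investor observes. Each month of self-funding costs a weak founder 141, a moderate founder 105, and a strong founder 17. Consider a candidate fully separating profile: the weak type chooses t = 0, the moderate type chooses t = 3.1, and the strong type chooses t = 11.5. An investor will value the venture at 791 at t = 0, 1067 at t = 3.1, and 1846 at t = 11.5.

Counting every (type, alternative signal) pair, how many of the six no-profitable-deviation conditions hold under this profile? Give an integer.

Strong (own payoff 1846 − 17×11.5 = 1650.5): to t=0 gives 791 → no gain ✓; to t=3.1 gives 1067 − 17×3.1 = 1014.3 → no gain ✓.
Weak (own payoff 791): to t=3.1 gives 1067 − 141×3.1 = 629.9 → no gain ✓; to t=11.5 gives 1846 − 141×11.5 = 224.5 → no gain ✓.
Moderate (own payoff 1067 − 105×3.1 = 741.5): to t=0 gives 791 → profitable ✗; to t=11.5 gives 1846 − 105×11.5 = 638.5 → no gain ✓.
5 of the 6 constraints hold; not an equilibrium.

5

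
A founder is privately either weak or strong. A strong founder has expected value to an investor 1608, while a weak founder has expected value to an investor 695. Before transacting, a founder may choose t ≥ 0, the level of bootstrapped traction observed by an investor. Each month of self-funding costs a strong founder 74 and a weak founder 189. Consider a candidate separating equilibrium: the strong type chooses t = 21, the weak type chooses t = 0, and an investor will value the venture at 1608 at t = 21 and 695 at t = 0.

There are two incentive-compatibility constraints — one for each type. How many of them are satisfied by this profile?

Weak type: stay at 0 → 695; mimic → 1608 − 189 × 21 = -2361. IC holds (695 ≥ -2361).
Strong type: signal → 1608 − 74 × 21 = 54; deviate to 0 → 695. IC fails (54 < 695).
1 of 2 constraints hold, so this profile is not an equilibrium.

1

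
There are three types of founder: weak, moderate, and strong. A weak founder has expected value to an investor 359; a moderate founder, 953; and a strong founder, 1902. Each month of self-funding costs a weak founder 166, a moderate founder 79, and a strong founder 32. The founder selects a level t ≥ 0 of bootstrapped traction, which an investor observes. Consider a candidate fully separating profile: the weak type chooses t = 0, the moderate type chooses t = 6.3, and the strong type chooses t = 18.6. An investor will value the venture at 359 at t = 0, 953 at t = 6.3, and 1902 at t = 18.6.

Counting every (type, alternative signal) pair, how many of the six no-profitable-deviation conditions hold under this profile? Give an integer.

6

Weak (own payoff 359): to t=6.3 gives 953 − 166×6.3 = -92.8 → no gain ✓; to t=18.6 gives 1902 − 166×18.6 = -1185.6 → no gain ✓.
Moderate (own payoff 953 − 79×6.3 = 455.3): to t=0 gives 359 → no gain ✓; to t=18.6 gives 1902 − 79×18.6 = 432.6 → no gain ✓.
Strong (own payoff 1902 − 32×18.6 = 1306.8): to t=0 gives 359 → no gain ✓; to t=6.3 gives 953 − 32×6.3 = 751.4 → no gain ✓.
6 of the 6 constraints hold; this profile is a separating equilibrium.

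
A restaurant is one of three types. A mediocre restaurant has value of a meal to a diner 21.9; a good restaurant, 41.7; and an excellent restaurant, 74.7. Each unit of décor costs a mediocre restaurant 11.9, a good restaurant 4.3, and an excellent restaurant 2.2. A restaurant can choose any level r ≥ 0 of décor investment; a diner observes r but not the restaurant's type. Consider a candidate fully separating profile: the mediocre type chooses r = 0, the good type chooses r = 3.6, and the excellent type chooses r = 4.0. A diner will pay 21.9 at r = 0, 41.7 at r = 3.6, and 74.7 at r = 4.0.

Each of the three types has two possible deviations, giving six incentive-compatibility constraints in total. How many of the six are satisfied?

Mediocre (own payoff 21.9): to r=3.6 gives 41.7 − 11.9×3.6 = -1.14 → no gain ✓; to r=4.0 gives 74.7 − 11.9×4.0 = 27.1 → profitable ✗.
Good (own payoff 41.7 − 4.3×3.6 = 26.22): to r=0 gives 21.9 → no gain ✓; to r=4.0 gives 74.7 − 4.3×4.0 = 57.5 → profitable ✗.
Excellent (own payoff 74.7 − 2.2×4.0 = 65.9): to r=0 gives 21.9 → no gain ✓; to r=3.6 gives 41.7 − 2.2×3.6 = 33.78 → no gain ✓.
4 of the 6 constraints hold; not an equilibrium.

4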